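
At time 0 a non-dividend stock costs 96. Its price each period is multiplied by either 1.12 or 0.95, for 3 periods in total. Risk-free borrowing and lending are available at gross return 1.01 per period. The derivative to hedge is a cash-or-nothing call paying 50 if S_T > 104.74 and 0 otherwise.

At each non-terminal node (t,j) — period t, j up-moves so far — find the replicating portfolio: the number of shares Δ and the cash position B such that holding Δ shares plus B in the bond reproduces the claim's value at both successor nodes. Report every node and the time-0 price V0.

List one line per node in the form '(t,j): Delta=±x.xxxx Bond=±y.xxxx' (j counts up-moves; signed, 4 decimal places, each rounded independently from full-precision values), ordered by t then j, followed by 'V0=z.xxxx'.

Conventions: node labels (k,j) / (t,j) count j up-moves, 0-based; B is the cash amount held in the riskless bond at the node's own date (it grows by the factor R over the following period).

(0,0): Delta=1.3718 Bond=-117.8221
(1,0): Delta=1.1270 Bond=-96.6728
(1,1): Delta=1.7525 Bond=-159.9341
(2,0): Delta=0.0000 Bond=0.0000
(2,1): Delta=2.8794 Bond=-276.6453
(2,2): Delta=0.0000 Bond=49.5050
V0=13.8684

Since d<R<u, set p* = (R−d)/(u−d) = 0.3529; price each node as the discounted p*-expectation of its children.
At maturity the claim pays: V(3,0)=0.0000, V(3,1)=0.0000, V(3,2)=50.0000, V(3,3)=50.0000
(2,0): S=86.6400. Δ = (V_up−V_dn)/(S_up−S_dn) = (0.0000−0.0000)/(97.0368−82.3080) = 0.0000. V = [p*·0.0000 + (1−p*)·0.0000]/1.01 = 0.0000. B = V − Δ·S = 0.0000.
(2,1): S=102.1440. Δ = (V_up−V_dn)/(S_up−S_dn) = (50.0000−0.0000)/(114.4013−97.0368) = 2.8794. V = [p*·50.0000 + (1−p*)·0.0000]/1.01 = 17.4723. B = V − Δ·S = -276.6453.
(2,2): S=120.4224. Δ = (V_up−V_dn)/(S_up−S_dn) = (50.0000−50.0000)/(134.8731−114.4013) = 0.0000. V = [p*·50.0000 + (1−p*)·50.0000]/1.01 = 49.5050. B = V − Δ·S = 49.5050.
(1,0): S=91.2000. Δ = (V_up−V_dn)/(S_up−S_dn) = (17.4723−0.0000)/(102.1440−86.6400) = 1.1270. V = [p*·17.4723 + (1−p*)·0.0000]/1.01 = 6.1057. B = V − Δ·S = -96.6728.
(1,1): S=107.5200. Δ = (V_up−V_dn)/(S_up−S_dn) = (49.5050−17.4723)/(120.4224−102.1440) = 1.7525. V = [p*·49.5050 + (1−p*)·17.4723]/1.01 = 28.4930. B = V − Δ·S = -159.9341.
(0,0): S=96.0000. Δ = (V_up−V_dn)/(S_up−S_dn) = (28.4930−6.1057)/(107.5200−91.2000) = 1.3718. V = [p*·28.4930 + (1−p*)·6.1057]/1.01 = 13.8684. B = V − Δ·S = -117.8221.
Verification: the root portfolio costs Δ(0,0)·S0 + B(0,0) = 13.8684, matching V0.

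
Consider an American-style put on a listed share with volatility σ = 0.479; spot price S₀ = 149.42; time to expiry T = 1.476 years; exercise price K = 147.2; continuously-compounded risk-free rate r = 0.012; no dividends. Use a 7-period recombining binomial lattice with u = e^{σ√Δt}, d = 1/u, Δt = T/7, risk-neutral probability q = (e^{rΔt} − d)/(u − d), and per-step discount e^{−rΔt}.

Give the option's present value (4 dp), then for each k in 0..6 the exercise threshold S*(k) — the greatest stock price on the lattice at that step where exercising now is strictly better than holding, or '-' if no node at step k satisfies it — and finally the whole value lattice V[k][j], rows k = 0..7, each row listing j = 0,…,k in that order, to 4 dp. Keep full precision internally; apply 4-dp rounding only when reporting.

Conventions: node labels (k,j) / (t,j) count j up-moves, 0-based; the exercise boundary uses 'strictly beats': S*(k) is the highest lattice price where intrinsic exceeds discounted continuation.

price = 32.7330
boundary = - - - - 61.9885 77.2388 96.2410
tree:
32.7330
43.7457 19.5083
56.6920 28.2285 9.0004
70.9084 39.7012 14.4183 2.4544
85.2115 53.8919 22.6461 4.4815 0.0000
97.4507 69.9612 34.6293 8.1829 0.0000 0.0000
107.2734 85.2115 50.9590 14.9414 0.0000 0.0000 0.0000
115.1566 97.4507 69.9612 27.2820 0.0000 0.0000 0.0000 0.0000

Δt=0.21086  u=1.24602  d=0.80256  q=0.45095  discount=0.99747
step 7 (expiry): payoffs max(K−S,0) = 115.1566 97.4507 69.9612 27.2820 0.0000 0.0000 0.0000 0.0000
step 6: (k=6,j=0): S=39.9266, K−S=107.2734, hold=106.9014 ⇒ V=107.2734 exercise | (k=6,j=1): S=61.9885, K−S=85.2115, hold=84.8395 ⇒ V=85.2115 exercise | (k=6,j=2): S=96.2410, K−S=50.9590, hold=50.5870 ⇒ V=50.9590 exercise | (k=6,j=3): S=149.4200, K−S=0.0000, hold=14.9414 ⇒ V=14.9414 continue | (k=6,j=4): S=231.9837, K−S=0.0000, hold=0.0000 ⇒ V=0.0000 continue | (k=6,j=5): S=360.1688, K−S=0.0000, hold=0.0000 ⇒ V=0.0000 continue | (k=6,j=6): S=559.1839, K−S=0.0000, hold=0.0000 ⇒ V=0.0000 continue  boundary S*=96.2410
step 5: (k=5,j=0): S=49.7493, K−S=97.4507, hold=97.0787 ⇒ V=97.4507 exercise | (k=5,j=1): S=77.2388, K−S=69.9612, hold=69.5892 ⇒ V=69.9612 exercise | (k=5,j=2): S=119.9180, K−S=27.2820, hold=34.6293 ⇒ V=34.6293 continue | (k=5,j=3): S=186.1800, K−S=0.0000, hold=8.1829 ⇒ V=8.1829 continue | (k=5,j=4): S=289.0558, K−S=0.0000, hold=0.0000 ⇒ V=0.0000 continue | (k=5,j=5): S=448.7768, K−S=0.0000, hold=0.0000 ⇒ V=0.0000 continue  boundary S*=77.2388
step 4: (k=4,j=0): S=61.9885, K−S=85.2115, hold=84.8395 ⇒ V=85.2115 exercise | (k=4,j=1): S=96.2410, K−S=50.9590, hold=53.8919 ⇒ V=53.8919 continue | (k=4,j=2): S=149.4200, K−S=0.0000, hold=22.6461 ⇒ V=22.6461 continue | (k=4,j=3): S=231.9837, K−S=0.0000, hold=4.4815 ⇒ V=4.4815 continue | (k=4,j=4): S=360.1688, K−S=0.0000, hold=0.0000 ⇒ V=0.0000 continue  boundary S*=61.9885
step 3: (k=3,j=0): S=77.2388, K−S=69.9612, hold=70.9084 ⇒ V=70.9084 continue | (k=3,j=1): S=119.9180, K−S=27.2820, hold=39.7012 ⇒ V=39.7012 continue | (k=3,j=2): S=186.1800, K−S=0.0000, hold=14.4183 ⇒ V=14.4183 continue | (k=3,j=3): S=289.0558, K−S=0.0000, hold=2.4544 ⇒ V=2.4544 continue  boundary S*=-
step 2: (k=2,j=0): S=96.2410, K−S=50.9590, hold=56.6920 ⇒ V=56.6920 continue | (k=2,j=1): S=149.4200, K−S=0.0000, hold=28.2285 ⇒ V=28.2285 continue | (k=2,j=2): S=231.9837, K−S=0.0000, hold=9.0004 ⇒ V=9.0004 continue  boundary S*=-
step 1: (k=1,j=0): S=119.9180, K−S=27.2820, hold=43.7457 ⇒ V=43.7457 continue | (k=1,j=1): S=186.1800, K−S=0.0000, hold=19.5083 ⇒ V=19.5083 continue  boundary S*=-
step 0: (k=0,j=0): S=149.4200, K−S=0.0000, hold=32.7330 ⇒ V=32.7330 continue  boundary S*=-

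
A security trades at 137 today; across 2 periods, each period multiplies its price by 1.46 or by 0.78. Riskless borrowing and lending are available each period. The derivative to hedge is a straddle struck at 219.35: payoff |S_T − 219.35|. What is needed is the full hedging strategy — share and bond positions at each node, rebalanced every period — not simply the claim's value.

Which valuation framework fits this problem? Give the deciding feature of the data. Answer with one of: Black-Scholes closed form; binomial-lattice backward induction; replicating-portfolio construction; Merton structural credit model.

Key observation: a price alone would not answer the question — the per-node share/bond construction on the spot-137, 1.46/0.78 tree is required, and only the replicating-portfolio method yields it.

framework: replicating-portfolio construction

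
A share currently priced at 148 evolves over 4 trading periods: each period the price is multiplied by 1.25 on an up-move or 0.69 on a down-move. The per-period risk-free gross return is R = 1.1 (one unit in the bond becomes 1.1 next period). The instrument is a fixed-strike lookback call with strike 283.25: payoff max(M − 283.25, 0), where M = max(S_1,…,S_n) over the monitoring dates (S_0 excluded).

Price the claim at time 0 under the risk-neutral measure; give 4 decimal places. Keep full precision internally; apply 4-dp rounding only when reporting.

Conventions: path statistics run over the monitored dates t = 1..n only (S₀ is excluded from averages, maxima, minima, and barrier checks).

Set p* = 0.7321 (from d < R < u); the path-dependent value is the discounted p*-expectation over all price paths.
Enumerate all 2^4 = 16 price paths (U = up ×1.25, D = down ×0.69); each path with k up-moves has probability p*^k·(1−p*)^(4−k).
DDDD: M=102.1200, payoff=0.0000, prob=0.005148
UDDD: M=185.0000, payoff=0.0000, prob=0.014070
DUDD: M=127.6500, payoff=0.0000, prob=0.014070
UUDD: M=231.2500, payoff=0.0000, prob=0.038459
DDUD: M=102.1200, payoff=0.0000, prob=0.014070
UDUD: M=185.0000, payoff=0.0000, prob=0.038459
DUUD: M=159.5625, payoff=0.0000, prob=0.038459
UUUD: M=289.0625, payoff=5.8125, prob=0.105121
DDDU: M=102.1200, payoff=0.0000, prob=0.014070
UDDU: M=185.0000, payoff=0.0000, prob=0.038459
DUDU: M=127.6500, payoff=0.0000, prob=0.038459
UUDU: M=231.2500, payoff=0.0000, prob=0.105121
DDUU: M=110.0981, payoff=0.0000, prob=0.038459
UDUU: M=199.4531, payoff=0.0000, prob=0.105121
DUUU: M=199.4531, payoff=0.0000, prob=0.105121
UUUU: M=361.3281, payoff=78.0781, prob=0.287332
Price = Σ prob·payoff / R^4 = 23.045326 / 1.464100 = 15.7403

price = 15.7403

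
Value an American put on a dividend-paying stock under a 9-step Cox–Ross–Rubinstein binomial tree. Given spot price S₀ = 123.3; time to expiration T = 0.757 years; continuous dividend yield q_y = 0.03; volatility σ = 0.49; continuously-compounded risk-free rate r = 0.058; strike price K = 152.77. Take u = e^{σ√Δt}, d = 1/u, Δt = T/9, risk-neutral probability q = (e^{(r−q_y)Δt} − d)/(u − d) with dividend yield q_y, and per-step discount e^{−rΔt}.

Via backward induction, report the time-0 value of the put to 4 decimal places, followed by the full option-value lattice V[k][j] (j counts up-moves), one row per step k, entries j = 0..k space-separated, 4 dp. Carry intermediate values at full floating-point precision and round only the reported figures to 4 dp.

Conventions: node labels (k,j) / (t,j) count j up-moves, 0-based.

Δt=0.08411, u=1.15270, d=0.86753, q=0.47280, disc=e^(-rΔt)=0.99513
k=9 terminal: V=max(K-S,0) → 118.4532 107.1724 92.1834 72.2672 45.8040 10.6418 0.0000 0.0000 0.0000 0.0000
k=8: j=0 S=39.5571 intr=113.2129 cont=112.5691 V=113.2129[EX]; j=1 S=52.5605 intr=100.2095 cont=99.5985 V=100.2095[EX]; j=2 S=69.8383 intr=82.9317 cont=82.3642 V=82.9317[EX]; j=3 S=92.7958 intr=59.9742 cont=59.4646 V=59.9742[EX]; j=4 S=123.3000 intr=29.4700 cont=29.0373 V=29.4700[EX]; j=5 S=163.8316 intr=0.0000 cont=5.5830 V=5.5830[hold]; j=6 S=217.6869 intr=0.0000 cont=0.0000 V=0.0000[hold]; j=7 S=289.2458 intr=0.0000 cont=0.0000 V=0.0000[hold]; j=8 S=384.3277 intr=0.0000 cont=0.0000 V=0.0000[hold]
k=7: j=0 S=45.5976 intr=107.1724 cont=106.5439 V=107.1724[EX]; j=1 S=60.5866 intr=92.1834 cont=91.5926 V=92.1834[EX]; j=2 S=80.5028 intr=72.2672 cont=71.7266 V=72.2672[EX]; j=3 S=106.9660 intr=45.8040 cont=45.3301 V=45.8040[EX]; j=4 S=142.1282 intr=10.6418 cont=18.0878 V=18.0878[hold]; j=5 S=188.8492 intr=0.0000 cont=2.9290 V=2.9290[hold]; j=6 S=250.9283 intr=0.0000 cont=0.0000 V=0.0000[hold]; j=7 S=333.4144 intr=0.0000 cont=0.0000 V=0.0000[hold]
k=6: j=0 S=52.5605 intr=100.2095 cont=99.5985 V=100.2095[EX]; j=1 S=69.8383 intr=82.9317 cont=82.3642 V=82.9317[EX]; j=2 S=92.7958 intr=59.9742 cont=59.4646 V=59.9742[EX]; j=3 S=123.3000 intr=29.4700 cont=32.5406 V=32.5406[hold]; j=4 S=163.8316 intr=0.0000 cont=10.8676 V=10.8676[hold]; j=5 S=217.6869 intr=0.0000 cont=1.5367 V=1.5367[hold]; j=6 S=289.2458 intr=0.0000 cont=0.0000 V=0.0000[hold]
k=5: j=0 S=60.5866 intr=92.1834 cont=91.5926 V=92.1834[EX]; j=1 S=80.5028 intr=72.2672 cont=71.7266 V=72.2672[EX]; j=2 S=106.9660 intr=45.8040 cont=46.7748 V=46.7748[hold]; j=3 S=142.1282 intr=10.6418 cont=22.1851 V=22.1851[hold]; j=4 S=188.8492 intr=0.0000 cont=6.4245 V=6.4245[hold]; j=5 S=250.9283 intr=0.0000 cont=0.8062 V=0.8062[hold]
k=4: j=0 S=69.8383 intr=82.9317 cont=82.3642 V=82.9317[EX]; j=1 S=92.7958 intr=59.9742 cont=59.9213 V=59.9742[EX]; j=2 S=123.3000 intr=29.4700 cont=34.9777 V=34.9777[hold]; j=3 S=163.8316 intr=0.0000 cont=14.6618 V=14.6618[hold]; j=4 S=217.6869 intr=0.0000 cont=3.7498 V=3.7498[hold]
k=3: j=0 S=80.5028 intr=72.2672 cont=71.7266 V=72.2672[EX]; j=1 S=106.9660 intr=45.8040 cont=47.9215 V=47.9215[hold]; j=2 S=142.1282 intr=10.6418 cont=25.2489 V=25.2489[hold]; j=3 S=188.8492 intr=0.0000 cont=9.4564 V=9.4564[hold]
k=2: j=0 S=92.7958 intr=59.9742 cont=60.4609 V=60.4609[hold]; j=1 S=123.3000 intr=29.4700 cont=37.0208 V=37.0208[hold]; j=2 S=163.8316 intr=0.0000 cont=17.6956 V=17.6956[hold]
k=1: j=0 S=106.9660 intr=45.8040 cont=49.1381 V=49.1381[hold]; j=1 S=142.1282 intr=10.6418 cont=27.7482 V=27.7482[hold]
k=0: j=0 S=123.3000 intr=29.4700 cont=38.8350 V=38.8350[hold]

price = 38.8350
tree:
38.8350
49.1381 27.7482
60.4609 37.0208 17.6956
72.2672 47.9215 25.2489 9.4564
82.9317 59.9742 34.9777 14.6618 3.7498
92.1834 72.2672 46.7748 22.1851 6.4245 0.8062
100.2095 82.9317 59.9742 32.5406 10.8676 1.5367 0.0000
107.1724 92.1834 72.2672 45.8040 18.0878 2.9290 0.0000 0.0000
113.2129 100.2095 82.9317 59.9742 29.4700 5.5830 0.0000 0.0000 0.0000
118.4532 107.1724 92.1834 72.2672 45.8040 10.6418 0.0000 0.0000 0.0000 0.0000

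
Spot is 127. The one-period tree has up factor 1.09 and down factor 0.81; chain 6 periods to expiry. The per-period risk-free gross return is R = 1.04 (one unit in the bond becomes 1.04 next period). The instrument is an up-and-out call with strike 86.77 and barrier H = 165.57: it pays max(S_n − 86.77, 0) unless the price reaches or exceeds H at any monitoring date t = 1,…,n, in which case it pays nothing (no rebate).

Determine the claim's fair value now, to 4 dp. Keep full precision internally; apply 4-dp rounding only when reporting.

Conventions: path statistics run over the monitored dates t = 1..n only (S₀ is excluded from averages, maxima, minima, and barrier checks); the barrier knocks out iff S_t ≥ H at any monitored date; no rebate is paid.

No-arbitrage gives p* = (R−d)/(u−d) = 0.8214: enumerate every path, weight its payoff by its p*-probability, and discount by R^6.
Enumerate all 2^6 = 64 price paths (U = up ×1.09, D = down ×0.81); each path with k up-moves has probability p*^k·(1−p*)^(6−k).
DDDDDD: M=102.8700, payoff=0.0000, prob=0.000032
UDDDDD: M=138.4300, payoff=0.0000, prob=0.000149
DUDDDD: M=112.1283, payoff=0.0000, prob=0.000149
UUDDDD: M=150.8887, payoff=0.0000, prob=0.000686
DDUDDD: M=102.8700, payoff=0.0000, prob=0.000149
UDUDDD: M=138.4300, payoff=0.0000, prob=0.000686
DUUDDD: M=122.2198, payoff=0.0000, prob=0.000686
UUUDDD: M=164.4687, payoff=0.6354, prob=0.003156
DDDUDD: M=102.8700, payoff=0.0000, prob=0.000149
UDDUDD: M=138.4300, payoff=0.0000, prob=0.000686
DUDUDD: M=112.1283, payoff=0.0000, prob=0.000686
UUDUDD: M=150.8887, payoff=0.6354, prob=0.003156
DDUUDD: M=102.8700, payoff=0.0000, prob=0.000686
UDUUDD: M=138.4300, payoff=0.6354, prob=0.003156
DUUUDD: M=133.2196, payoff=0.6354, prob=0.003156
UUUUDD: M=179.2709, payoff=0.0000, prob=0.014518
DDDDUD: M=102.8700, payoff=0.0000, prob=0.000149
UDDDUD: M=138.4300, payoff=0.0000, prob=0.000686
DUDDUD: M=112.1283, payoff=0.0000, prob=0.000686
UUDDUD: M=150.8887, payoff=0.6354, prob=0.003156
DDUDUD: M=102.8700, payoff=0.0000, prob=0.000686
UDUDUD: M=138.4300, payoff=0.6354, prob=0.003156
DUUDUD: M=122.2198, payoff=0.6354, prob=0.003156
UUUDUD: M=164.4687, payoff=30.8496, prob=0.014518
DDDUUD: M=102.8700, payoff=0.0000, prob=0.000686
UDDUUD: M=138.4300, payoff=0.6354, prob=0.003156
DUDUUD: M=112.1283, payoff=0.6354, prob=0.003156
UUDUUD: M=150.8887, payoff=30.8496, prob=0.014518
DDUUUD: M=107.9079, payoff=0.6354, prob=0.003156
UDUUUD: M=145.2094, payoff=30.8496, prob=0.014518
DUUUUD: M=145.2094, payoff=30.8496, prob=0.014518
UUUUUD: M=195.4052, payoff=0.0000, prob=0.066782
DDDDDU: M=102.8700, payoff=0.0000, prob=0.000149
UDDDDU: M=138.4300, payoff=0.0000, prob=0.000686
DUDDDU: M=112.1283, payoff=0.0000, prob=0.000686
UUDDDU: M=150.8887, payoff=0.6354, prob=0.003156
DDUDDU: M=102.8700, payoff=0.0000, prob=0.000686
UDUDDU: M=138.4300, payoff=0.6354, prob=0.003156
DUUDDU: M=122.2198, payoff=0.6354, prob=0.003156
UUUDDU: M=164.4687, payoff=30.8496, prob=0.014518
DDDUDU: M=102.8700, payoff=0.0000, prob=0.000686
UDDUDU: M=138.4300, payoff=0.6354, prob=0.003156
DUDUDU: M=112.1283, payoff=0.6354, prob=0.003156
UUDUDU: M=150.8887, payoff=30.8496, prob=0.014518
DDUUDU: M=102.8700, payoff=0.6354, prob=0.003156
UDUUDU: M=138.4300, payoff=30.8496, prob=0.014518
DUUUDU: M=133.2196, payoff=30.8496, prob=0.014518
UUUUDU: M=179.2709, payoff=0.0000, prob=0.066782
DDDDUU: M=102.8700, payoff=0.0000, prob=0.000686
UDDDUU: M=138.4300, payoff=0.6354, prob=0.003156
DUDDUU: M=112.1283, payoff=0.6354, prob=0.003156
UUDDUU: M=150.8887, payoff=30.8496, prob=0.014518
DDUDUU: M=102.8700, payoff=0.6354, prob=0.003156
UDUDUU: M=138.4300, payoff=30.8496, prob=0.014518
DUUDUU: M=122.2198, payoff=30.8496, prob=0.014518
UUUDUU: M=164.4687, payoff=71.5082, prob=0.066782
DDDUUU: M=102.8700, payoff=0.6354, prob=0.003156
UDDUUU: M=138.4300, payoff=30.8496, prob=0.014518
DUDUUU: M=117.6196, payoff=30.8496, prob=0.014518
UUDUUU: M=158.2782, payoff=71.5082, prob=0.066782
DDUUUU: M=117.6196, payoff=30.8496, prob=0.014518
UDUUUU: M=158.2782, payoff=71.5082, prob=0.066782
DUUUUU: M=158.2782, payoff=71.5082, prob=0.066782
UUUUUU: M=212.9917, payoff=0.0000, prob=0.307198
Price = Σ prob·payoff / R^6 = 25.412225 / 1.265319 = 20.0837

price = 20.0837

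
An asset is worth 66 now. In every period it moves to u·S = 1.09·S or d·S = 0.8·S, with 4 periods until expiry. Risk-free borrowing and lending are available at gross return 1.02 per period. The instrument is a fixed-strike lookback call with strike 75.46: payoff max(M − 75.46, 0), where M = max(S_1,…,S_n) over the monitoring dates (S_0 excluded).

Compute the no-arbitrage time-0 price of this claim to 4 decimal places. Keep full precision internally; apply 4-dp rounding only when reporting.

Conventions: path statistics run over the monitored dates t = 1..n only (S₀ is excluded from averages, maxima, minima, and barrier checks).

price = 6.7712

Under the martingale measure an up-move has probability p* = 0.7586; value the claim as the probability-weighted average of per-path payoffs, discounted 4 periods at R = 1.02.
Enumerate all 2^4 = 16 price paths (U = up ×1.09, D = down ×0.8); each path with k up-moves has probability p*^k·(1−p*)^(4−k).
DDDD: M=52.8000, payoff=0.0000, prob=0.003395
UDDD: M=71.9400, payoff=0.0000, prob=0.010669
DUDD: M=57.5520, payoff=0.0000, prob=0.010669
UUDD: M=78.4146, payoff=2.9546, prob=0.033531
DDUD: M=52.8000, payoff=0.0000, prob=0.010669
UDUD: M=71.9400, payoff=0.0000, prob=0.033531
DUUD: M=62.7317, payoff=0.0000, prob=0.033531
UUUD: M=85.4719, payoff=10.0119, prob=0.105384
DDDU: M=52.8000, payoff=0.0000, prob=0.010669
UDDU: M=71.9400, payoff=0.0000, prob=0.033531
DUDU: M=57.5520, payoff=0.0000, prob=0.033531
UUDU: M=78.4146, payoff=2.9546, prob=0.105384
DDUU: M=52.8000, payoff=0.0000, prob=0.033531
UDUU: M=71.9400, payoff=0.0000, prob=0.105384
DUUU: M=68.3775, payoff=0.0000, prob=0.105384
UUUU: M=93.1644, payoff=17.7044, prob=0.331206
Price = Σ prob·payoff / R^4 = 7.329339 / 1.082432 = 6.7712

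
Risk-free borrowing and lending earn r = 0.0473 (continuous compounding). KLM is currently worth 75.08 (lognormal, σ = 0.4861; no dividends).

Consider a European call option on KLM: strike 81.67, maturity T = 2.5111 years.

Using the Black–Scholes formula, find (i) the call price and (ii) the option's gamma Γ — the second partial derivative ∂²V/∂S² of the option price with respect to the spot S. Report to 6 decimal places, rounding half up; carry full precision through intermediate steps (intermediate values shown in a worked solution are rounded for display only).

σ√T = 0.4861·√2.5111 = 0.770296
d₁ = (ln(S/K) + (r+σ²/2)T) / (σ√T) = (ln(75.08/81.67) + (0.0473+0.4861²/2)·2.5111) / 0.770296 = (-0.084133 + 0.415453) / 0.770296 = 0.430121
d₂ = d₁ − σ√T = 0.430121 − 0.770296 = -0.340175
e^{−rT} = 0.888008
N(d₁) = 0.666446,  N(d₂) = 0.366862
Call price V = S·N(d₁) − K·e^{−rT}·N(d₂) = 50.036779 − 26.606171 = 23.430607
φ(d₁) = (1/√(2π))·e^{−d₁²/2} = 0.363695
Γ = φ(d₁) / (S·σ·√T) = 0.006289

price = 23.430607
Γ = 0.006289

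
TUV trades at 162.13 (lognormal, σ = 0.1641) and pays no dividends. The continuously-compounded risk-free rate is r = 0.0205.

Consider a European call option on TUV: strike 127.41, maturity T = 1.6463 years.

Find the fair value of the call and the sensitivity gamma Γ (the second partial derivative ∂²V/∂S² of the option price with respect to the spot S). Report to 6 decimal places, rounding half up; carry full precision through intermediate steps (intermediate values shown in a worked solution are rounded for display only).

price = 40.283946
Γ = 0.004324

σ√T = 0.1641·√1.6463 = 0.210554
d₁ = (ln(S/K) + (r+σ²/2)T) / (σ√T) = (ln(162.13/127.41) + (0.0205+0.1641²/2)·1.6463) / 0.210554 = (0.240988 + 0.055916) / 0.210554 = 1.410109
d₂ = d₁ − σ√T = 1.410109 − 0.210554 = 1.199555
e^{−rT} = 0.966814
N(d₁) = 0.920746,  N(d₂) = 0.884844
Call price V = S·N(d₁) − K·e^{−rT}·N(d₂) = 149.280595 − 108.996649 = 40.283946
φ(d₁) = (1/√(2π))·e^{−d₁²/2} = 0.147616
Γ = φ(d₁) / (S·σ·√T) = 0.004324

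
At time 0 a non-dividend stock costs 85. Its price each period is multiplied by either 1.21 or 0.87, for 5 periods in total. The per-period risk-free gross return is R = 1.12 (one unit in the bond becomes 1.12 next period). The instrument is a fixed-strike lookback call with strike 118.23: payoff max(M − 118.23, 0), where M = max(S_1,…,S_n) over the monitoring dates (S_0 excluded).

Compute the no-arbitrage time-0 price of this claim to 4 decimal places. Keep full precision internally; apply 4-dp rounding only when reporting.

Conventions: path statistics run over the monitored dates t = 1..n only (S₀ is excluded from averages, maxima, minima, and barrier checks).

price = 23.6042

With p* = (R−d)/(u−d) = 0.7353, sum probability × payoff across the paths and divide by R^5.
Enumerate all 2^5 = 32 price paths (U = up ×1.21, D = down ×0.87); each path with k up-moves has probability p*^k·(1−p*)^(5−k).
DDDDD: M=73.9500, payoff=0.0000, prob=0.001300
UDDDD: M=102.8500, payoff=0.0000, prob=0.003610
DUDDD: M=89.4795, payoff=0.0000, prob=0.003610
UUDDD: M=124.4485, payoff=6.2185, prob=0.010028
DDUDD: M=77.8472, payoff=0.0000, prob=0.003610
UDUDD: M=108.2702, payoff=0.0000, prob=0.010028
DUUDD: M=108.2702, payoff=0.0000, prob=0.010028
UUUDD: M=150.5827, payoff=32.3527, prob=0.027855
DDDUD: M=73.9500, payoff=0.0000, prob=0.003610
UDDUD: M=102.8500, payoff=0.0000, prob=0.010028
DUDUD: M=94.1951, payoff=0.0000, prob=0.010028
UUDUD: M=131.0069, payoff=12.7769, prob=0.027855
DDUUD: M=94.1951, payoff=0.0000, prob=0.010028
UDUUD: M=131.0069, payoff=12.7769, prob=0.027855
DUUUD: M=131.0069, payoff=12.7769, prob=0.027855
UUUUD: M=182.2050, payoff=63.9750, prob=0.077376
DDDDU: M=73.9500, payoff=0.0000, prob=0.003610
UDDDU: M=102.8500, payoff=0.0000, prob=0.010028
DUDDU: M=89.4795, payoff=0.0000, prob=0.010028
UUDDU: M=124.4485, payoff=6.2185, prob=0.027855
DDUDU: M=81.9497, payoff=0.0000, prob=0.010028
UDUDU: M=113.9760, payoff=0.0000, prob=0.027855
DUUDU: M=113.9760, payoff=0.0000, prob=0.027855
UUUDU: M=158.5184, payoff=40.2884, prob=0.077376
DDDUU: M=81.9497, payoff=0.0000, prob=0.010028
UDDUU: M=113.9760, payoff=0.0000, prob=0.027855
DUDUU: M=113.9760, payoff=0.0000, prob=0.027855
UUDUU: M=158.5184, payoff=40.2884, prob=0.077376
DDUUU: M=113.9760, payoff=0.0000, prob=0.027855
UDUUU: M=158.5184, payoff=40.2884, prob=0.077376
DUUUU: M=158.5184, payoff=40.2884, prob=0.077376
UUUUU: M=220.4681, payoff=102.2381, prob=0.214934
Price = Σ prob·payoff / R^5 = 41.598582 / 1.762342 = 23.6042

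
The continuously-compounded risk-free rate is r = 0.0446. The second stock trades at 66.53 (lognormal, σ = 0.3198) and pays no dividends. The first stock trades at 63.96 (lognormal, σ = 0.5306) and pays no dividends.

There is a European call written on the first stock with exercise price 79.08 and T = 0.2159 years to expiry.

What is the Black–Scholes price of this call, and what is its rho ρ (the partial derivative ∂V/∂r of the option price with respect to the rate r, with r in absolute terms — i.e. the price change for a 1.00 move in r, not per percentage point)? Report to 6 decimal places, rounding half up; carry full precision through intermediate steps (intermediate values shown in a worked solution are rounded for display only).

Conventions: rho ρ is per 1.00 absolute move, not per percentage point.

σ√T = 0.5306·√0.2159 = 0.246544
d₁ = (ln(S/K) + (r+σ²/2)T) / (σ√T) = (ln(63.96/79.08) + (0.0446+0.5306²/2)·0.2159) / 0.246544 = (-0.212202 + 0.040021) / 0.246544 = -0.698380
d₂ = d₁ − σ√T = -0.698380 − 0.246544 = -0.944924
e^{−rT} = 0.990417
N(d₁) = 0.242470,  N(d₂) = 0.172349
Call price V = S·N(d₁) − K·e^{−rT}·N(d₂) = 15.508362 − 13.498742 = 2.009621
ρ = K·T·e^{−rT}·N(d₂) = 2.914378

price = 2.009621
ρ = 2.914378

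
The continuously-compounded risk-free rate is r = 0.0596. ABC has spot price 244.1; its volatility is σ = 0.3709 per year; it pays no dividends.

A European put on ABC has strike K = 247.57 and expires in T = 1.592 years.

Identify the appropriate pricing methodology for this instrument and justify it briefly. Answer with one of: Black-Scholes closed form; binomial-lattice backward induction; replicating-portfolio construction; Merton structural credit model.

framework: Black-Scholes closed form

Key observation: the strike-247.57 put on ABC is European-exercise on a continuously-modelled lognormal underlying, so its value is a single closed-form evaluation.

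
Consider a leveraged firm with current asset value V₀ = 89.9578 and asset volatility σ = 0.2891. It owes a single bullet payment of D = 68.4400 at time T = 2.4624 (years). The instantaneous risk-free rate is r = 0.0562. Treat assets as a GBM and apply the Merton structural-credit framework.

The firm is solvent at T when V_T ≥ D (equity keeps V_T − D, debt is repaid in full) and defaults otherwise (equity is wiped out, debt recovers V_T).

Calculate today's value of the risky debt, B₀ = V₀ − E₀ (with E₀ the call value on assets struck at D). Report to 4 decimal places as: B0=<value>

B0=56.3572

Equity is a call on the firm's assets struck at D = 68.4400:
d₁ = [ln(V₀/D) + (r + σ²/2)T] / (σ√T)
   = [ln(89.9578/68.4400) + (0.0562 + 0.5·0.2891²)·2.4624] / (0.2891·√2.4624)
   = [0.273383 + 0.241289] / 0.453657 = 1.134497
d₂ = d₁ − σ√T = 1.134497 − 0.453657 = 0.680840
N(d₁) = 0.871707,  N(d₂) = 0.752014,  e^(−rT) = 0.870762
E₀ = V₀·N(d₁) − D·e^(−rT)·N(d₂)
   = 89.9578·0.871707 − 68.4400·0.870762·0.752014 = 33.600631
B₀ = V₀ − E₀ = 89.9578 − 33.600631 = 56.357169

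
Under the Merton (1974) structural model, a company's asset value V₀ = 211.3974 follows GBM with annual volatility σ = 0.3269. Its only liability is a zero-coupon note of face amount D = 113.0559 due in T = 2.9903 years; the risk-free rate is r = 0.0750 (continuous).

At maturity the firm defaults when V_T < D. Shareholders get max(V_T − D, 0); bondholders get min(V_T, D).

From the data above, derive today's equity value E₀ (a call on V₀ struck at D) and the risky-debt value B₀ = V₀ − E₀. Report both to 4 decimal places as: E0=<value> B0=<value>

Apply the equity-as-call identities (strike 113.0559, horizon 2.9903 years):
d₁ = [ln(V₀/D) + (r + σ²/2)T] / (σ√T)
   = [ln(211.3974/113.0559) + (0.0750 + 0.5·0.3269²)·2.9903] / (0.3269·√2.9903)
   = [0.625857 + 0.384050] / 0.565291 = 1.786525
d₂ = d₁ − σ√T = 1.786525 − 0.565291 = 1.221234
N(d₁) = 0.962993,  N(d₂) = 0.889001,  e^(−rT) = 0.799097
E₀ = V₀·N(d₁) − D·e^(−rT)·N(d₂)
   = 211.3974·0.962993 − 113.0559·0.799097·0.889001 = 123.259441
B₀ = V₀ − E₀ = 211.3974 − 123.259441 = 88.137959

E0=123.2594 B0=88.1380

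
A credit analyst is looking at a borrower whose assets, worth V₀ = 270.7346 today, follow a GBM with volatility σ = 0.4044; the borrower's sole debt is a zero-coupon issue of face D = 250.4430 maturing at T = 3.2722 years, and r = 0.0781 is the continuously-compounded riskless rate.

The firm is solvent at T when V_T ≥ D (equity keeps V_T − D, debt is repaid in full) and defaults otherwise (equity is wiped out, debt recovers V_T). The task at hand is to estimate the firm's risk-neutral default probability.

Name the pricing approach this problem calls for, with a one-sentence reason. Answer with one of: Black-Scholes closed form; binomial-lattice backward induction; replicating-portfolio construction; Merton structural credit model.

framework: Merton structural credit model

Key observation: the data describe a firm's assets (V₀ = 270.7346, GBM) and a single zero-coupon debt of face 250.4430, so credit quantities follow from equity-as-call in the structural model.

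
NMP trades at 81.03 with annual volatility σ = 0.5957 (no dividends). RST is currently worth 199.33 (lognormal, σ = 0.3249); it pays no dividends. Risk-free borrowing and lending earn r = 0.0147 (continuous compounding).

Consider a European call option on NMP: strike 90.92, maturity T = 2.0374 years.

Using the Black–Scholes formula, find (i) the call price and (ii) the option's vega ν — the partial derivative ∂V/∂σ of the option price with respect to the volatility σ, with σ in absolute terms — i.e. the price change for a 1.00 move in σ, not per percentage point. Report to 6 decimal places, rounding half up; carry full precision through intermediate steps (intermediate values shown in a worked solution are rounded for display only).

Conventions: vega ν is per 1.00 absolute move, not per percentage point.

σ√T = 0.5957·√2.0374 = 0.850287
d₁ = (ln(S/K) + (r+σ²/2)T) / (σ√T) = (ln(81.03/90.92) + (0.0147+0.5957²/2)·2.0374) / 0.850287 = (-0.115161 + 0.391444) / 0.850287 = 0.324930
d₂ = d₁ − σ√T = 0.324930 − 0.850287 = -0.525358
e^{−rT} = 0.970494
N(d₁) = 0.627383,  N(d₂) = 0.299667
Call price V = S·N(d₁) − K·e^{−rT}·N(d₂) = 50.836831 − 26.441841 = 24.394991
φ(d₁) = (1/√(2π))·e^{−d₁²/2} = 0.378428
ν = S·φ(d₁)·√T = 43.769119

price = 24.394991
ν = 43.769119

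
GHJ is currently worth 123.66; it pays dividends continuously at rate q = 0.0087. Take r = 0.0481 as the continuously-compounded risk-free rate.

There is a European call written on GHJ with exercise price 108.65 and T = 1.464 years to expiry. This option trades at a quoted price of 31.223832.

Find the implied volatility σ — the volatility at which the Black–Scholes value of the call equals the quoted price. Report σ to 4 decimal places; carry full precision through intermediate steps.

sigma = 0.3566

At σ = 0.3566 the Black–Scholes value reproduces the quote:
σ√T = 0.3566·√1.464 = 0.431471
d₁ = (ln(S/K) + (r−q+σ²/2)T) / (σ√T) = (ln(123.66/108.65) + (0.0481−0.0087+0.3566²/2)·1.464) / 0.431471 = (0.129404 + 0.150765) / 0.431471 = 0.649335
d₂ = d₁ − σ√T = 0.649335 − 0.431471 = 0.217864
e^{−rT} = 0.932004
e^{−qT} = 0.987344
N(d₁) = 0.741939,  N(d₂) = 0.586232
V = S·e^{−qT}·N(d₁) − K·e^{−rT}·N(d₂) = 90.587025 − 59.363193 = 31.223832 (the observed quote) — the price is monotone increasing in volatility, hence this σ is the only solution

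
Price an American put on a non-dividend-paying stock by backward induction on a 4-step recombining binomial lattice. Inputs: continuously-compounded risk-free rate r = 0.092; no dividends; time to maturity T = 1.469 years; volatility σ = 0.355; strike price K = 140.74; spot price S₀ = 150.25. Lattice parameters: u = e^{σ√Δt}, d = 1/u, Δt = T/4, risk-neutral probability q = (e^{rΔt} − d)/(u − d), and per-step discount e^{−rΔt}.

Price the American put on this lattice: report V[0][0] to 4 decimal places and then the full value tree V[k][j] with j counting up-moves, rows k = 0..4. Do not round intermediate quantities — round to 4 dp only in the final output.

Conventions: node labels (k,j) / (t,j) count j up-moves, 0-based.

price = 13.2650
tree:
13.2650
24.3290 4.1490
43.0272 9.0478 0.0000
61.9412 19.7308 0.0000 0.0000
77.1940 43.0272 0.0000 0.0000 0.0000

params: Δt=0.36725 u=1.24003 d=0.80643 q=0.52568 e^(-rΔt)=0.96678
t_4 payoffs: 77.1940 43.0272 0.0000 0.0000 0.0000
k=3: node(3,0) S=78.7988 payoff=61.9412 vs cont=57.2654 → 61.9412 [stop]  node(3,1) S=121.1666 payoff=19.5734 vs cont=19.7308 → 19.7308 [wait]  node(3,2) S=186.3142 payoff=0.0000 vs cont=0.0000 → 0.0000 [wait]  node(3,3) S=286.4898 payoff=0.0000 vs cont=0.0000 → 0.0000 [wait]
k=2: node(2,0) S=97.7128 payoff=43.0272 vs cont=38.4314 → 43.0272 [stop]  node(2,1) S=150.2500 payoff=0.0000 vs cont=9.0478 → 9.0478 [wait]  node(2,2) S=231.0349 payoff=0.0000 vs cont=0.0000 → 0.0000 [wait]
k=1: node(1,0) S=121.1666 payoff=19.5734 vs cont=24.3290 → 24.3290 [wait]  node(1,1) S=186.3142 payoff=0.0000 vs cont=4.1490 → 4.1490 [wait]
k=0: node(0,0) S=150.2500 payoff=0.0000 vs cont=13.2650 → 13.2650 [wait]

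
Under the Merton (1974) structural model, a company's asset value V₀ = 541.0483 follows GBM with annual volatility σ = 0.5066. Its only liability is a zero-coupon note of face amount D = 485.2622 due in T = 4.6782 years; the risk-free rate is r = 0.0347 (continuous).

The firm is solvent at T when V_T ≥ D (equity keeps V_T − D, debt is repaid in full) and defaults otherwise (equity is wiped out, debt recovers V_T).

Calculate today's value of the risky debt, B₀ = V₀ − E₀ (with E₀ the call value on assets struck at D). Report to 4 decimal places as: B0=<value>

Work the structural quantities from V₀ = 541.0483 against face 485.2622:
d₁ = [ln(V₀/D) + (r + σ²/2)T] / (σ√T)
   = [ln(541.0483/485.2622) + (0.0347 + 0.5·0.5066²)·4.6782] / (0.5066·√4.6782)
   = [0.108819 + 0.762648] / 1.095733 = 0.795329
d₂ = d₁ − σ√T = 0.795329 − 1.095733 = -0.300404
N(d₁) = 0.786789,  N(d₂) = 0.381935,  e^(−rT) = 0.850158
E₀ = V₀·N(d₁) − D·e^(−rT)·N(d₂)
   = 541.0483·0.786789 − 485.2622·0.850158·0.381935 = 268.123915
B₀ = V₀ − E₀ = 541.0483 − 268.123915 = 272.924385

B0=272.9244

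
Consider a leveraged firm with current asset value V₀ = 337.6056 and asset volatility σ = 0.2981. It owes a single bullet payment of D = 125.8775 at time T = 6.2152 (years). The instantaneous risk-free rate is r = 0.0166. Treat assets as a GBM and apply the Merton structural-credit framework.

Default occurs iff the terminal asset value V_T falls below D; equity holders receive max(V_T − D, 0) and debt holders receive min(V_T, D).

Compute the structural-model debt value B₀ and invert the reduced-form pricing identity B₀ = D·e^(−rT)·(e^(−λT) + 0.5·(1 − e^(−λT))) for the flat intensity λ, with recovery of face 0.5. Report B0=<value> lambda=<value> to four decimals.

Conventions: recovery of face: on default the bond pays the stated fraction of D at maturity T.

B0=109.1579 lambda=0.0129

With assets at 337.6056 and a single debt payment of 125.8775 at 6.2152 years:
d₁ = [ln(V₀/D) + (r + σ²/2)T] / (σ√T)
   = [ln(337.6056/125.8775) + (0.0166 + 0.5·0.2981²)·6.2152] / (0.2981·√6.2152)
   = [0.986569 + 0.379325] / 0.743172 = 1.837924
d₂ = d₁ − σ√T = 1.837924 − 0.743172 = 1.094751
N(d₁) = 0.966963,  N(d₂) = 0.863187,  e^(−rT) = 0.901972
E₀ = V₀·N(d₁) − D·e^(−rT)·N(d₂)
   = 337.6056·0.966963 − 125.8775·0.901972·0.863187 = 228.447701
B₀ = V₀ − E₀ = 337.6056 − 228.447701 = 109.157899
e^(−λT) = (B₀·e^(rT)/D − 0.5)/(1 − 0.5) = (109.1579·1.108682/125.8775 − 0.5)/0.5 = 0.92284478
λ = −ln(0.92284478)/6.2152 = 0.012919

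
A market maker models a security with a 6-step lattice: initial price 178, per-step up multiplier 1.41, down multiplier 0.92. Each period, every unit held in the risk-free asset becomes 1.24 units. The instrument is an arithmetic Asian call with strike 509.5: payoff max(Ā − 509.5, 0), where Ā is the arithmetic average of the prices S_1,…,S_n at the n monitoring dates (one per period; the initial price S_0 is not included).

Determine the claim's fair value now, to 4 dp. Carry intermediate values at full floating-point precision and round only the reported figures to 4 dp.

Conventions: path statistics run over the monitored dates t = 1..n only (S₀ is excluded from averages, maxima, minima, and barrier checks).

price = 6.0069

No-arbitrage gives p* = (R−d)/(u−d) = 0.6531: enumerate every path, weight its payoff by its p*-probability, and discount by R^6.
Enumerate all 2^6 = 64 price paths (U = up ×1.41, D = down ×0.92); each path with k up-moves has probability p*^k·(1−p*)^(6−k).
DDDDDD: Ā=134.2986, payoff=0.0000, prob=0.001744
UDDDDD: Ā=205.8271, payoff=0.0000, prob=0.003283
DUDDDD: Ā=191.2905, payoff=0.0000, prob=0.003283
UUDDDD: Ā=293.1734, payoff=0.0000, prob=0.006179
DDUDDD: Ā=177.9167, payoff=0.0000, prob=0.003283
UDUDDD: Ā=272.6767, payoff=0.0000, prob=0.006179
DUUDDD: Ā=258.1401, payoff=0.0000, prob=0.006179
UUUDDD: Ā=395.6277, payoff=0.0000, prob=0.011631
DDDUDD: Ā=165.6129, payoff=0.0000, prob=0.003283
UDDUDD: Ā=253.8198, payoff=0.0000, prob=0.006179
DUDUDD: Ā=239.2831, payoff=0.0000, prob=0.006179
UUDUDD: Ā=366.7274, payoff=0.0000, prob=0.011631
DDUUDD: Ā=225.9094, payoff=0.0000, prob=0.006179
UDUUDD: Ā=346.2307, payoff=0.0000, prob=0.011631
DUUUDD: Ā=331.6940, payoff=0.0000, prob=0.011631
UUUUDD: Ā=508.3571, payoff=0.0000, prob=0.021894
DDDDUD: Ā=154.2934, payoff=0.0000, prob=0.003283
UDDDUD: Ā=236.4714, payoff=0.0000, prob=0.006179
DUDDUD: Ā=221.9347, payoff=0.0000, prob=0.006179
UUDDUD: Ā=340.1390, payoff=0.0000, prob=0.011631
DDUDUD: Ā=208.5610, payoff=0.0000, prob=0.006179
UDUDUD: Ā=319.6423, payoff=0.0000, prob=0.011631
DUUDUD: Ā=305.1057, payoff=0.0000, prob=0.011631
UUUDUD: Ā=467.6076, payoff=0.0000, prob=0.021894
DDDUUD: Ā=196.2571, payoff=0.0000, prob=0.006179
UDDUUD: Ā=300.7854, payoff=0.0000, prob=0.011631
DUDUUD: Ā=286.2487, payoff=0.0000, prob=0.011631
UUDUUD: Ā=438.7072, payoff=0.0000, prob=0.021894
DDUUUD: Ā=272.8750, payoff=0.0000, prob=0.011631
UDUUUD: Ā=418.2105, payoff=0.0000, prob=0.021894
DUUUUD: Ā=403.6739, payoff=0.0000, prob=0.021894
UUUUUD: Ā=618.6741, payoff=109.1741, prob=0.041212
DDDDDU: Ā=143.8794, payoff=0.0000, prob=0.003283
UDDDDU: Ā=220.5108, payoff=0.0000, prob=0.006179
DUDDDU: Ā=205.9742, payoff=0.0000, prob=0.006179
UUDDDU: Ā=315.6778, payoff=0.0000, prob=0.011631
DDUDDU: Ā=192.6004, payoff=0.0000, prob=0.006179
UDUDDU: Ā=295.1811, payoff=0.0000, prob=0.011631
DUUDDU: Ā=280.6444, payoff=0.0000, prob=0.011631
UUUDDU: Ā=430.1181, payoff=0.0000, prob=0.021894
DDDUDU: Ā=180.2966, payoff=0.0000, prob=0.006179
UDDUDU: Ā=276.3241, payoff=0.0000, prob=0.011631
DUDUDU: Ā=261.7874, payoff=0.0000, prob=0.011631
UUDUDU: Ā=401.2177, payoff=0.0000, prob=0.021894
DDUUDU: Ā=248.4137, payoff=0.0000, prob=0.011631
UDUUDU: Ā=380.7210, payoff=0.0000, prob=0.021894
DUUUDU: Ā=366.1844, payoff=0.0000, prob=0.021894
UUUUDU: Ā=561.2173, payoff=51.7173, prob=0.041212
DDDDUU: Ā=168.9771, payoff=0.0000, prob=0.006179
UDDDUU: Ā=258.9757, payoff=0.0000, prob=0.011631
DUDDUU: Ā=244.4390, payoff=0.0000, prob=0.011631
UUDDUU: Ā=374.6294, payoff=0.0000, prob=0.021894
DDUDUU: Ā=231.0653, payoff=0.0000, prob=0.011631
UDUDUU: Ā=354.1327, payoff=0.0000, prob=0.021894
DUUDUU: Ā=339.5960, payoff=0.0000, prob=0.021894
UUUDUU: Ā=520.4678, payoff=10.9678, prob=0.041212
DDDUUU: Ā=218.7615, payoff=0.0000, prob=0.011631
UDDUUU: Ā=335.2757, payoff=0.0000, prob=0.021894
DUDUUU: Ā=320.7391, payoff=0.0000, prob=0.021894
UUDUUU: Ā=491.5675, payoff=0.0000, prob=0.041212
DDUUUU: Ā=307.3653, payoff=0.0000, prob=0.021894
UDUUUU: Ā=471.0708, payoff=0.0000, prob=0.041212
DUUUUU: Ā=456.5341, payoff=0.0000, prob=0.041212
UUUUUU: Ā=699.6882, payoff=190.1882, prob=0.077575
Price = Σ prob·payoff / R^6 = 21.836543 / 3.635215 = 6.0069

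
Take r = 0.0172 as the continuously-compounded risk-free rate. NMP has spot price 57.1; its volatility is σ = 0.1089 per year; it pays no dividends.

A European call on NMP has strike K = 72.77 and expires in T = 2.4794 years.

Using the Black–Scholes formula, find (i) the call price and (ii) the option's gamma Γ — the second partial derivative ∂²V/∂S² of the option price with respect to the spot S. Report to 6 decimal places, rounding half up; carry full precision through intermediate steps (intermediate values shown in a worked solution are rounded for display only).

σ√T = 0.1089·√2.4794 = 0.171475
d₁ = (ln(S/K) + (r+σ²/2)T) / (σ√T) = (ln(57.1/72.77) + (0.0172+0.1089²/2)·2.4794) / 0.171475 = (-0.242500 + 0.057348) / 0.171475 = -1.079761
d₂ = d₁ − σ√T = -1.079761 − 0.171475 = -1.251236
e^{−rT} = 0.958251
N(d₁) = 0.140124,  N(d₂) = 0.105424
Call price V = S·N(d₁) − K·e^{−rT}·N(d₂) = 8.001102 − 7.351433 = 0.649669
φ(d₁) = (1/√(2π))·e^{−d₁²/2} = 0.222711
Γ = φ(d₁) / (S·σ·√T) = 0.022746

price = 0.649669
Γ = 0.022746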